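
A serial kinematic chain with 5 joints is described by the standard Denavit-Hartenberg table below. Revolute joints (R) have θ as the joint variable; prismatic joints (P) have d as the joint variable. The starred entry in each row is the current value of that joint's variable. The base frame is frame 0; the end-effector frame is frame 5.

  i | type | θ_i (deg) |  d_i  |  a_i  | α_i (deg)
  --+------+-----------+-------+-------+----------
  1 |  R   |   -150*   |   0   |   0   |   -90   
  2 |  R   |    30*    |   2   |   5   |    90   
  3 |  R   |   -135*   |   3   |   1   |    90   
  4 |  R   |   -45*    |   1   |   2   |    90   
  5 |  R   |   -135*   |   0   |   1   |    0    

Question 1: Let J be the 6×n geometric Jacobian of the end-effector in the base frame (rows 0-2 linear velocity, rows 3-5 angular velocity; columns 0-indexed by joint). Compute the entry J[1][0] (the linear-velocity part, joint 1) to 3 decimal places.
-3.056

axis z_0 = ẑ; lever o_n−o_0 = (-3.0559,-2.7499,0.0867)
cross product → J_v[:, 0] = (2.7499,-3.0559,0.0000)
J_ω[:, 0] = z_0
entry J[1][0] = -3.0559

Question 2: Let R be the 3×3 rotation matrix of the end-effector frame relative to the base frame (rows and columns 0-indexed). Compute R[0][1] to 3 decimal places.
-0.320

End-effector y-axis (col 1 of R) = (-0.3201,0.8008,-0.5062)
R[0][1] = -0.3201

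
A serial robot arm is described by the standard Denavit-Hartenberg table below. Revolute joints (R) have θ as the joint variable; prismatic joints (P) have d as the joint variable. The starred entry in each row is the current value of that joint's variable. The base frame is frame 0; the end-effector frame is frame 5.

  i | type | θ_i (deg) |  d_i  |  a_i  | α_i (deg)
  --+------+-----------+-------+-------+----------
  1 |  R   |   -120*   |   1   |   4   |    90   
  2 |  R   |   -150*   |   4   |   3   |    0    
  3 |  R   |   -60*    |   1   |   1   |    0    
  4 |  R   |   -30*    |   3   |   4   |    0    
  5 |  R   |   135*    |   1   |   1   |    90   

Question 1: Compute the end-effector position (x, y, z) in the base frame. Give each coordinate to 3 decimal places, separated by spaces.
after link 1: o_1 = (-2.0000, -3.4641, 1.0000)
after link 2: o_2 = (-4.1651, 0.7859, -0.5000)
after link 3: o_3 = (-4.5981, 2.0359, 0.0000)
after link 4: o_4 = (-6.1962, 5.2679, 3.4641)
after link 5: o_5 = (-6.9328, 5.9921, 2.4982)

-6.933 5.992 2.498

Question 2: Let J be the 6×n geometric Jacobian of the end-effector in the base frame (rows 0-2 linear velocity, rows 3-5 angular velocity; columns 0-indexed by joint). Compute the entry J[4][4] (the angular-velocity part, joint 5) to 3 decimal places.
axis z_4 = (-0.8660,0.5000,0.0000); lever o_n−o_4 = (-0.7366,0.7241,-0.9659)
cross product → J_v[:, 4] = (-0.4830,-0.8365,-0.2588)
J_ω[:, 4] = z_4
entry J[4][4] = 0.5000

0.500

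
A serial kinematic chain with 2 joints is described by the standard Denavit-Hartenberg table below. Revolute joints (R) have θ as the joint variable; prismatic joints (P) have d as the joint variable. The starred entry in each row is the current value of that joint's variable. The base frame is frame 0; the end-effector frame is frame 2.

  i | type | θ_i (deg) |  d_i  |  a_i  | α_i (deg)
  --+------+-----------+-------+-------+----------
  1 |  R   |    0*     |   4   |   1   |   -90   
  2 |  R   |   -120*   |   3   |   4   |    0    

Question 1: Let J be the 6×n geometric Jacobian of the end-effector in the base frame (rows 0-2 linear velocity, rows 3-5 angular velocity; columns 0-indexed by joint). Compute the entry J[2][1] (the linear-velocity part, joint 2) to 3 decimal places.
axis z_1 = (0.0000,1.0000,0.0000); lever o_n−o_1 = (-2.0000,3.0000,3.4641)
cross product → J_v[:, 1] = (3.4641,-0.0000,2.0000)
J_ω[:, 1] = z_1
entry J[2][1] = 2.0000

2.000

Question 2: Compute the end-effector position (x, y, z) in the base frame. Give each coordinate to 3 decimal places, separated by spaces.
-1.000 3.000 7.464

after link 1: o_1 = (1.0000, 0.0000, 4.0000)
after link 2: o_2 = (-1.0000, 3.0000, 7.4641)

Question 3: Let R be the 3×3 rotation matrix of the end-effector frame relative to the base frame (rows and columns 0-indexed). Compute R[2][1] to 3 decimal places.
0.500

End-effector y-axis (col 1 of R) = (0.8660,-0.0000,0.5000)
R[2][1] = 0.5000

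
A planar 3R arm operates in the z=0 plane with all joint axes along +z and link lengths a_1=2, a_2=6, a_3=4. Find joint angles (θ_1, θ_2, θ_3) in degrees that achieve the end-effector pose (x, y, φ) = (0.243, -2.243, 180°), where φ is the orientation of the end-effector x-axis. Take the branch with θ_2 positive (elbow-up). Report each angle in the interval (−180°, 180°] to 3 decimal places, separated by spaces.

wrist centre = target − a_3·(cos φ, sin φ) = (4.2430, -2.2430)
cos θ_2 = (23.0341−2²−6²)/(2·2·6) = -0.7069; θ_2 = 134.9843° (elbow-up)
β = atan2(-2.2430,4.2430) = -27.8625°; ψ = atan2(4.2438,-2.2415) = 117.8419°
θ_1 = β − ψ = -145.7044°
θ_3 = φ − θ_1 − θ_2 = -169.2798° (wrapped to (-180°,180°])

-145.704 134.984 -169.280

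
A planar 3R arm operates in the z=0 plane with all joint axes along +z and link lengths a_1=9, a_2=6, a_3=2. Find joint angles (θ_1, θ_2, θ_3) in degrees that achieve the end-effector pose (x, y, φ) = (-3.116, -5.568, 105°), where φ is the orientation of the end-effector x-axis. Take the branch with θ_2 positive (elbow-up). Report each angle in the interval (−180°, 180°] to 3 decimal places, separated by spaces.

wrist centre = target − a_3·(cos φ, sin φ) = (-2.5984, -7.4999)
cos θ_2 = (62.9993−9²−6²)/(2·9·6) = -0.5000; θ_2 = 120.0005° (elbow-up)
β = atan2(-7.4999,-2.5984) = -109.1089°; ψ = atan2(5.1961,6.0000) = 40.8935°
θ_1 = β − ψ = -150.0024°
θ_3 = φ − θ_1 − θ_2 = 135.0019° (wrapped to (-180°,180°])

-150.002 120.000 135.002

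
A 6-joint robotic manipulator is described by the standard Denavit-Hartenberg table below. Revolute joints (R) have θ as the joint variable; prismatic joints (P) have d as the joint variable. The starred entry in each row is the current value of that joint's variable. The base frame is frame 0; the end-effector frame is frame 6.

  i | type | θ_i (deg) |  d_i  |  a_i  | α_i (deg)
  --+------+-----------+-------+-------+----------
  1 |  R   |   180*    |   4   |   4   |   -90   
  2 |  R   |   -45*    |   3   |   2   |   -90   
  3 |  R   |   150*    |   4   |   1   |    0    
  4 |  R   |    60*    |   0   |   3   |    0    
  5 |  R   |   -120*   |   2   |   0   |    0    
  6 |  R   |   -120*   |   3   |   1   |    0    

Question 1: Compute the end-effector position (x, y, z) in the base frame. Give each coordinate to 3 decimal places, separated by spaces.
after link 1: o_1 = (-4.0000, 0.0000, 4.0000)
after link 2: o_2 = (-5.4142, -3.0000, 5.4142)
after link 3: o_3 = (-7.6303, -2.5000, 1.9734)
after link 4: o_4 = (-5.7932, -4.0000, 0.1363)
after link 5: o_5 = (-7.2074, -4.0000, -1.2779)
after link 6: o_6 = (-9.9411, -4.5000, -2.7869)

-9.941 -4.500 -2.787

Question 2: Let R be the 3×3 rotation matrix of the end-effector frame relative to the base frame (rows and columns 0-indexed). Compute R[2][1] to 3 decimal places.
0.354

End-effector y-axis (col 1 of R) = (-0.3536,0.8660,0.3536)
R[2][1] = 0.3536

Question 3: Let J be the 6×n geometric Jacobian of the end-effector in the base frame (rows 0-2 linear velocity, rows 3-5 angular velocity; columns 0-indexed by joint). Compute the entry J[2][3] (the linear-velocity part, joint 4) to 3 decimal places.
1.414

axis z_3 = (-0.7071,-0.0000,-0.7071); lever o_n−o_3 = (-2.3108,-2.0000,-4.7603)
cross product → J_v[:, 3] = (-1.4142,-1.7321,1.4142)
J_ω[:, 3] = z_3
entry J[2][3] = 1.4142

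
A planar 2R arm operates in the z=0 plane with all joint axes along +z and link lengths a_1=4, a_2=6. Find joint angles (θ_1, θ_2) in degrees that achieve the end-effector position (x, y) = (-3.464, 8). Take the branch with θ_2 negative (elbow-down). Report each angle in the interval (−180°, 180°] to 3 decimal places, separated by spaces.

150.000 -60.001

cos θ_2 = (75.9993−4²−6²)/(2·4·6) = 0.5000; θ_2 = -60.0010° (elbow-down)
β = atan2(8.0000,-3.4640) = 113.4126°; ψ = atan2(-5.1962,6.9999) = -36.5874°
θ_1 = β − ψ = 150.0000°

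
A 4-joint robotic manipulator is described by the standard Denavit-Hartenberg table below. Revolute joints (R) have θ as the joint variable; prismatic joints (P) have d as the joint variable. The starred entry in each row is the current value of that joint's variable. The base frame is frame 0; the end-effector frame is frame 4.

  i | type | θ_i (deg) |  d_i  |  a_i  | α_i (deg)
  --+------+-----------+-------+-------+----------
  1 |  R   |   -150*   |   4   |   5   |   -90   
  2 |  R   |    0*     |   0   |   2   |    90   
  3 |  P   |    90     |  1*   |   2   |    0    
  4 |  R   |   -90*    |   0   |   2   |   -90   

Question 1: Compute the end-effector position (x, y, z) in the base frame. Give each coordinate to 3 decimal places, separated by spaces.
-6.794 -6.232 5.000

after link 1: o_1 = (-4.3301, -2.5000, 4.0000)
after link 2: o_2 = (-6.0622, -3.5000, 4.0000)
after link 3: o_3 = (-5.0622, -5.2321, 5.0000)
after link 4: o_4 = (-6.7942, -6.2321, 5.0000)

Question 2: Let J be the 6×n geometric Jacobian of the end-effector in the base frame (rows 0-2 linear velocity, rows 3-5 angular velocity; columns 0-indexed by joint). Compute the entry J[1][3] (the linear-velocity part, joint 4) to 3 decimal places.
axis z_3 = (0.0000,0.0000,1.0000); lever o_n−o_3 = (-1.7321,-1.0000,0.0000)
cross product → J_v[:, 3] = (1.0000,-1.7321,0.0000)
J_ω[:, 3] = z_3
entry J[1][3] = -1.7321

-1.732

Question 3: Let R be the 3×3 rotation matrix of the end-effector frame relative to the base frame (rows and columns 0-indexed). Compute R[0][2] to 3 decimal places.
0.500

End-effector z-axis (col 2 of R) = (0.5000,-0.8660,0.0000)
R[0][2] = 0.5000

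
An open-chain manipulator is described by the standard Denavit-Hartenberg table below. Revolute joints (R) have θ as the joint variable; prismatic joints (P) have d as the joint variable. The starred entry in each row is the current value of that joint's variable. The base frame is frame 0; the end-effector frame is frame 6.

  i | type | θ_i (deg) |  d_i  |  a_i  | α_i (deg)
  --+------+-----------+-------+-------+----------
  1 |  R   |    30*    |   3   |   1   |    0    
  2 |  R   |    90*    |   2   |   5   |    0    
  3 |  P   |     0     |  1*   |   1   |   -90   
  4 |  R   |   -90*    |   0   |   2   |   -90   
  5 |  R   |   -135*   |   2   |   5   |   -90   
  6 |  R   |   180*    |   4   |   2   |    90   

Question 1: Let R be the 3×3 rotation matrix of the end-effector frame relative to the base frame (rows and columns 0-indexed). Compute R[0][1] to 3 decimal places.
-0.612

End-effector y-axis (col 1 of R) = (-0.6124,-0.3536,0.7071)
R[0][1] = -0.6124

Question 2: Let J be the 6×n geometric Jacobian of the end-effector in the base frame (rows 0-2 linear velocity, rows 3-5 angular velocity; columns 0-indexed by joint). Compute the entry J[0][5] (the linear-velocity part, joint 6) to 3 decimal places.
axis z_5 = (-0.6124,-0.3536,0.7071); lever o_n−o_5 = (-1.2247,-0.7071,4.2426)
cross product → J_v[:, 5] = (-1.0000,1.7321,0.0000)
J_ω[:, 5] = z_5
entry J[0][5] = -1.0000

-1.000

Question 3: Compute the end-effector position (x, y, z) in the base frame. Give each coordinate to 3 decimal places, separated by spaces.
-7.421 4.953 8.707

after link 1: o_1 = (0.8660, 0.5000, 3.0000)
after link 2: o_2 = (-1.6340, 4.8301, 5.0000)
after link 3: o_3 = (-2.1340, 5.6962, 6.0000)
after link 4: o_4 = (-2.1340, 5.6962, 8.0000)
after link 5: o_5 = (-6.1958, 5.6604, 4.4645)
after link 6: o_6 = (-7.4206, 4.9533, 8.7071)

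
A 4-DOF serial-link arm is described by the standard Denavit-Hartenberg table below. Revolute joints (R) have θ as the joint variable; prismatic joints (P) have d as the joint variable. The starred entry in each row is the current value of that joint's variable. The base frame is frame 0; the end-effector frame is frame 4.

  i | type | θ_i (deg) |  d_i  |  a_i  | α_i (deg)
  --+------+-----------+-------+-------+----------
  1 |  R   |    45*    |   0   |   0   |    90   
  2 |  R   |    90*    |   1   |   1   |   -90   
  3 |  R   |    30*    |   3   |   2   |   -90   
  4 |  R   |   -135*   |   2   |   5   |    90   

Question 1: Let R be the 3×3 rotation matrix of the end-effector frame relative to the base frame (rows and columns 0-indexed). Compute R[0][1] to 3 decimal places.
-0.612

End-effector y-axis (col 1 of R) = (-0.6124,0.6124,-0.5000)
R[0][1] = -0.6124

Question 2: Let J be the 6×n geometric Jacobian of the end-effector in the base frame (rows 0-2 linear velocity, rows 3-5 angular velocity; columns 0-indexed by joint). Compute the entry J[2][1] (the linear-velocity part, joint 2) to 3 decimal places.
axis z_1 = (0.7071,-0.7071,0.0000); lever o_n−o_1 = (-4.5961,-4.6466,-1.3298)
cross product → J_v[:, 1] = (0.9403,0.9403,-6.5355)
J_ω[:, 1] = z_1
entry J[2][1] = -6.5355

-6.536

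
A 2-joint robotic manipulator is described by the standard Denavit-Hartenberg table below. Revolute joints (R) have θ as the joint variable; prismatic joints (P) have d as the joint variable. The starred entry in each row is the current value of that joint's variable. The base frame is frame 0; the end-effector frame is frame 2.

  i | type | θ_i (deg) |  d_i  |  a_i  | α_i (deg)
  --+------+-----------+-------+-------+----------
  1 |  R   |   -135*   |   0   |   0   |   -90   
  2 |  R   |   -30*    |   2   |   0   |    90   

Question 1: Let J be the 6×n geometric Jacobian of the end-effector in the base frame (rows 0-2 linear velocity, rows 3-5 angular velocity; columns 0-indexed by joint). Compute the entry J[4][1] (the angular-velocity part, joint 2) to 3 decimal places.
axis z_1 = (0.7071,-0.7071,0.0000); lever o_n−o_1 = (1.4142,-1.4142,0.0000)
cross product → J_v[:, 1] = (0.0000,0.0000,0.0000)
J_ω[:, 1] = z_1
entry J[4][1] = -0.7071

-0.707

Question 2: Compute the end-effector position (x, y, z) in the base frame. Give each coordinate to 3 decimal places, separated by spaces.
1.414 -1.414 0.000

after link 1: o_1 = (0.0000, 0.0000, 0.0000)
after link 2: o_2 = (1.4142, -1.4142, 0.0000)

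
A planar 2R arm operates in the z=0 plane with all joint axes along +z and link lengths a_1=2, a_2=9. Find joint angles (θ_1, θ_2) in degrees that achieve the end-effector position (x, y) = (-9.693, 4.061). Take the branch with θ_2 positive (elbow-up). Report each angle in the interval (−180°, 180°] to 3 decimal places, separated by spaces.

cos θ_2 = (110.4460−2²−9²)/(2·2·9) = 0.7068; θ_2 = 45.0222° (elbow-up)
β = atan2(4.0610,-9.6930) = 157.2682°; ψ = atan2(6.3664,8.3615) = 37.2856°
θ_1 = β − ψ = 119.9826°

119.983 45.022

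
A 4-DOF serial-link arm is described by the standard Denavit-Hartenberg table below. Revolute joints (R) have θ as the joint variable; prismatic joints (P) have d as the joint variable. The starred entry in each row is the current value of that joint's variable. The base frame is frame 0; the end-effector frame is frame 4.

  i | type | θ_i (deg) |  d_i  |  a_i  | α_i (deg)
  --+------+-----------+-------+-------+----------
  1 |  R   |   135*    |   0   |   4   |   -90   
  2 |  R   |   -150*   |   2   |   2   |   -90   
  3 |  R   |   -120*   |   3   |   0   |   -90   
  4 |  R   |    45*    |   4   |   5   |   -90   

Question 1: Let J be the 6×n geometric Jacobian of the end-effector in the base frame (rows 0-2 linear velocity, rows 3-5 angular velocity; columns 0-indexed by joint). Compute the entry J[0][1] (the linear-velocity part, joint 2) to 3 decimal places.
-0.979

axis z_1 = (-0.7071,-0.7071,0.0000); lever o_n−o_1 = (-2.5406,-7.4464,1.3844)
cross product → J_v[:, 1] = (-0.9789,0.9789,3.4689)
J_ω[:, 1] = z_1
entry J[0][1] = -0.9789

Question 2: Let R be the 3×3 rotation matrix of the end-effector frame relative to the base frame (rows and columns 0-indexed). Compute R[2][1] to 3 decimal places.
-0.433

End-effector y-axis (col 1 of R) = (-0.1768,0.8839,-0.4330)
R[2][1] = -0.4330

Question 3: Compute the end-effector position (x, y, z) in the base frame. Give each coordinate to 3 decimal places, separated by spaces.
after link 1: o_1 = (-2.8284, 2.8284, 0.0000)
after link 2: o_2 = (-3.0179, 0.1895, 1.0000)
after link 3: o_3 = (-4.0786, 1.2501, 3.5981)
after link 4: o_4 = (-5.3690, -4.6179, 1.3844)

-5.369 -4.618 1.384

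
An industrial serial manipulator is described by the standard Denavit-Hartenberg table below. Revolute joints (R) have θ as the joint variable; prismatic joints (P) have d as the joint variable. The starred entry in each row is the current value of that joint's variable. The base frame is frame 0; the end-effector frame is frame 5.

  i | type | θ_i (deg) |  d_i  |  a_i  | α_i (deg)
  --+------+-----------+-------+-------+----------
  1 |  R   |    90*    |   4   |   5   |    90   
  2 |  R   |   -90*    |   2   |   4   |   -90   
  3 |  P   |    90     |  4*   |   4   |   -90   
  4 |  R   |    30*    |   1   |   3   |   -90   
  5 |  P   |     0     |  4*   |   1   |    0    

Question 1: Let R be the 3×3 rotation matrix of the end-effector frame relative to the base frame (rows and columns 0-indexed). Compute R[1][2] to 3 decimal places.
End-effector z-axis (col 2 of R) = (0.5000,-0.8660,0.0000)
R[1][2] = -0.8660

-0.866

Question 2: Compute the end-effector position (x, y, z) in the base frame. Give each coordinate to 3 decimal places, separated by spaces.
-3.464 3.536 1.000

after link 1: o_1 = (0.0000, 5.0000, 4.0000)
after link 2: o_2 = (2.0000, 5.0000, 0.0000)
after link 3: o_3 = (-2.0000, 9.0000, -0.0000)
after link 4: o_4 = (-4.5981, 7.5000, 1.0000)
after link 5: o_5 = (-3.4641, 3.5359, 1.0000)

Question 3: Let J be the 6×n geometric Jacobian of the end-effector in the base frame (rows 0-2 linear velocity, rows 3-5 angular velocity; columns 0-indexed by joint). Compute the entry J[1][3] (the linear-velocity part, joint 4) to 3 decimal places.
axis z_3 = (-0.0000,0.0000,1.0000); lever o_n−o_3 = (-1.4641,-5.4641,1.0000)
cross product → J_v[:, 3] = (5.4641,-1.4641,0.0000)
J_ω[:, 3] = z_3
entry J[1][3] = -1.4641

-1.464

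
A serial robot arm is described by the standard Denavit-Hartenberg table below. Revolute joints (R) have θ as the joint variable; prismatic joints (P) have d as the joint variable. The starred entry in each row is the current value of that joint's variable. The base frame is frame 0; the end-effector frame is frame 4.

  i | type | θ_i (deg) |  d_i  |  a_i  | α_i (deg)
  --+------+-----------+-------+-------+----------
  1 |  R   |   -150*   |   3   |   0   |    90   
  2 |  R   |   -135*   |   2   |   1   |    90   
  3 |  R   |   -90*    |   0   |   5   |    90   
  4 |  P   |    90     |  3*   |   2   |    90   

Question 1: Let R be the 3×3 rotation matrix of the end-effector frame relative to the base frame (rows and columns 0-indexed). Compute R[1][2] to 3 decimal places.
End-effector z-axis (col 2 of R) = (0.5000,-0.8660,-0.0000)
R[1][2] = -0.8660

-0.866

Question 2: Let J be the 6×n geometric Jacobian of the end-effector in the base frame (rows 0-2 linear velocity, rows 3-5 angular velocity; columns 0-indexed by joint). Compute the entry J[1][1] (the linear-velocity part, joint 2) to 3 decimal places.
axis z_1 = (-0.5000,0.8660,0.0000); lever o_n−o_1 = (1.5000,-2.5981,2.8284)
cross product → J_v[:, 1] = (2.4495,1.4142,-0.0000)
J_ω[:, 1] = z_1
entry J[1][1] = 1.4142

1.414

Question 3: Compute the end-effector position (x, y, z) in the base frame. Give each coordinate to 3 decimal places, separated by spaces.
after link 1: o_1 = (0.0000, 0.0000, 3.0000)
after link 2: o_2 = (-0.3876, 2.0856, 2.2929)
after link 3: o_3 = (2.1124, -2.2445, 2.2929)
after link 4: o_4 = (1.5000, -2.5981, 5.8284)

1.500 -2.598 5.828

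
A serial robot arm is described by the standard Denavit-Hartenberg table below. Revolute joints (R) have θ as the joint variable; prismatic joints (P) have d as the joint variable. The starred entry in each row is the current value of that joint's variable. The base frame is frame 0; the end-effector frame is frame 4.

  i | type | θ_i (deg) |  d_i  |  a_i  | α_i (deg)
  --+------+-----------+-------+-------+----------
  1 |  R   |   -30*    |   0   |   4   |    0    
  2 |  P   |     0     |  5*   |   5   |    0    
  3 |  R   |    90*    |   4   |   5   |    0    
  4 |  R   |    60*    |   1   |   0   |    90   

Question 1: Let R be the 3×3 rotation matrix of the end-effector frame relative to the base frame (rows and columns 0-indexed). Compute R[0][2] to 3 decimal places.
0.866

End-effector z-axis (col 2 of R) = (0.8660,0.5000,0.0000)
R[0][2] = 0.8660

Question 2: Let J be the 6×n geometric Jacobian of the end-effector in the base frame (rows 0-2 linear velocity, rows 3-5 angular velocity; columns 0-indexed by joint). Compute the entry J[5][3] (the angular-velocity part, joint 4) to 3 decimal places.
1.000

axis z_3 = (0.0000,0.0000,1.0000); lever o_n−o_3 = (0.0000,0.0000,1.0000)
cross product → J_v[:, 3] = (0.0000,0.0000,0.0000)
J_ω[:, 3] = z_3
entry J[5][3] = 1.0000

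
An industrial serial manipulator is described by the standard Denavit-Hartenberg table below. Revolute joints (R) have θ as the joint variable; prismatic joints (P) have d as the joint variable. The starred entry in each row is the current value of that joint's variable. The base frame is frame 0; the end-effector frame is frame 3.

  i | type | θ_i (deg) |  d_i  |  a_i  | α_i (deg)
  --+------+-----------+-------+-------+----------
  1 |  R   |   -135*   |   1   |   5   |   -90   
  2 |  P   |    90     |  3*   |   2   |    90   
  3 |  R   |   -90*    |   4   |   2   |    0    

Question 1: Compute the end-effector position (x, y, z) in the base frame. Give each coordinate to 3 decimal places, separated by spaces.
-5.657 -7.071 -1.000

after link 1: o_1 = (-3.5355, -3.5355, 1.0000)
after link 2: o_2 = (-1.4142, -5.6569, -1.0000)
after link 3: o_3 = (-5.6569, -7.0711, -1.0000)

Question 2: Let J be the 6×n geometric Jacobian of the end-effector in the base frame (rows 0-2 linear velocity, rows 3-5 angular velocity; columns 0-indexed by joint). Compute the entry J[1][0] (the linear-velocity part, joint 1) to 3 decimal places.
-5.657

axis z_0 = ẑ; lever o_n−o_0 = (-5.6569,-7.0711,-1.0000)
cross product → J_v[:, 0] = (7.0711,-5.6569,0.0000)
J_ω[:, 0] = z_0
entry J[1][0] = -5.6569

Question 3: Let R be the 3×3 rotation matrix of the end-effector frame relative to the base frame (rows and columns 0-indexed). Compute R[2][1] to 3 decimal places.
-1.000

End-effector y-axis (col 1 of R) = (0.0000,-0.0000,-1.0000)
R[2][1] = -1.0000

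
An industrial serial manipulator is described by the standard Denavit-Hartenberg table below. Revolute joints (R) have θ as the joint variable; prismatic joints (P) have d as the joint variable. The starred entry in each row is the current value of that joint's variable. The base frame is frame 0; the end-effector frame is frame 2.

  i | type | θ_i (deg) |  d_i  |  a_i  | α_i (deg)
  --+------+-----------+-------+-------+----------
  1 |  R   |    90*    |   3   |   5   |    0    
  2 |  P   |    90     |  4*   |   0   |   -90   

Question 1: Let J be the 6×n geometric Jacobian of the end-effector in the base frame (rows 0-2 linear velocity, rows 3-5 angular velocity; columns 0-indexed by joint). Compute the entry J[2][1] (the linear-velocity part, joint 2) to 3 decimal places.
prismatic axis z_1 = (0.0000,0.0000,1.0000)
J_v[:, 1] = z_1; J_ω[:, 1] = (0,0,0)
entry J[2][1] = 1.0000

1.000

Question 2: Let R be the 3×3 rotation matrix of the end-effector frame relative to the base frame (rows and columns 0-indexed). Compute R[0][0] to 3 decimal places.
-1.000

End-effector x-axis (col 0 of R) = (-1.0000,0.0000,0.0000)
R[0][0] = -1.0000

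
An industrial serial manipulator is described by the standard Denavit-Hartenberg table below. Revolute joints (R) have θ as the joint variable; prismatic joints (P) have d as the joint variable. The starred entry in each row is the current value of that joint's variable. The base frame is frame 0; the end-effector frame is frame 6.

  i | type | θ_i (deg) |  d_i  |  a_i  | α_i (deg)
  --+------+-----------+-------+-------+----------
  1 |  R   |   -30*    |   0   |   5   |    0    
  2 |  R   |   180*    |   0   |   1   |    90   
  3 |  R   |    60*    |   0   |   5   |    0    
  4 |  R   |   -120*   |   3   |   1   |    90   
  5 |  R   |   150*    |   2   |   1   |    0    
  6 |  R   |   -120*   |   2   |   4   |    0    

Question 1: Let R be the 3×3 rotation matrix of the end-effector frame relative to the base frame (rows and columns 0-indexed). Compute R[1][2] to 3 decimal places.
-0.433

End-effector z-axis (col 2 of R) = (0.7500,-0.4330,-0.5000)
R[1][2] = -0.4330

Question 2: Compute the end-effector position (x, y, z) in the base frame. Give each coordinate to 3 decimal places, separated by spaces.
after link 1: o_1 = (4.3301, -2.5000, 0.0000)
after link 2: o_2 = (3.4641, -2.0000, 0.0000)
after link 3: o_3 = (1.2990, -0.7500, 4.3301)
after link 4: o_4 = (2.3660, 2.0981, 3.4641)
after link 5: o_5 = (4.4910, 1.4486, 3.2141)
after link 6: o_6 = (5.4910, 3.1806, -0.7859)

5.491 3.181 -0.786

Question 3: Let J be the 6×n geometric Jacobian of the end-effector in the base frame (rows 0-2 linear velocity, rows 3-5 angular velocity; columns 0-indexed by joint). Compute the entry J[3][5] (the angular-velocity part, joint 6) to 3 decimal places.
axis z_5 = (0.7500,-0.4330,-0.5000); lever o_n−o_5 = (1.0000,1.7321,-4.0000)
cross product → J_v[:, 5] = (2.5981,2.5000,1.7321)
J_ω[:, 5] = z_5
entry J[3][5] = 0.7500

0.750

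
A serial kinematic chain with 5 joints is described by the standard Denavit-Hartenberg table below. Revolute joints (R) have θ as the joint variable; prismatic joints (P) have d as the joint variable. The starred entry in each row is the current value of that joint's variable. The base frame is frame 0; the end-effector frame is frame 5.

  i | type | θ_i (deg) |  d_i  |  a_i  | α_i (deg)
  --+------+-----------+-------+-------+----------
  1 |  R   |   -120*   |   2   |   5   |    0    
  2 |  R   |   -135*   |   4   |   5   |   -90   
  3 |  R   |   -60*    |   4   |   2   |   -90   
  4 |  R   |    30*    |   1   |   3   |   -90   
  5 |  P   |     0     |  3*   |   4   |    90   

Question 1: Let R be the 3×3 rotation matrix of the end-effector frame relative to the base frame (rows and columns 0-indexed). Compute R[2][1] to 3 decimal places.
-0.433

End-effector y-axis (col 1 of R) = (0.9012,-0.0173,-0.4330)
R[2][1] = -0.4330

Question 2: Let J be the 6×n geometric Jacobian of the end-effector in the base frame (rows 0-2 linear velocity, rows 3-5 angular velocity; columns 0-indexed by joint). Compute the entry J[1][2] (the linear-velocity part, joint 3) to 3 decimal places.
5.006

axis z_2 = (-0.9659,-0.2588,0.0000); lever o_n−o_2 = (0.9532,4.5488,5.1830)
cross product → J_v[:, 2] = (-1.3415,5.0064,-4.1471)
J_ω[:, 2] = z_2
entry J[1][2] = 5.0064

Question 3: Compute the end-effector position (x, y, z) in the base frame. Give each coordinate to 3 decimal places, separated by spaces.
-2.841 5.048 11.183

after link 1: o_1 = (-2.5000, -4.3301, 2.0000)
after link 2: o_2 = (-3.7941, 0.4995, 6.0000)
after link 3: o_3 = (-7.9166, 0.4302, 7.7321)
after link 4: o_4 = (-7.0281, 2.9097, 9.4821)
after link 5: o_5 = (-2.8409, 5.0483, 11.1830)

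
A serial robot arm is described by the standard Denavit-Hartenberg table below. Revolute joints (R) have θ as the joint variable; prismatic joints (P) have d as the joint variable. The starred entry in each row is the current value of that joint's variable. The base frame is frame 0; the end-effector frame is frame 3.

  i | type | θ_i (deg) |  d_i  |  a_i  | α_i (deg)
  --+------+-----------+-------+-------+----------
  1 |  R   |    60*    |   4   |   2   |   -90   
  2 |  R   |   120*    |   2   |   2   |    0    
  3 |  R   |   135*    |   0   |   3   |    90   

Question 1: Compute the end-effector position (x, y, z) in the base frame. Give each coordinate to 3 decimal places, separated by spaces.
-1.620 1.194 5.166

after link 1: o_1 = (1.0000, 1.7321, 4.0000)
after link 2: o_2 = (-1.2321, 1.8660, 2.2679)
after link 3: o_3 = (-1.6203, 1.1936, 5.1657)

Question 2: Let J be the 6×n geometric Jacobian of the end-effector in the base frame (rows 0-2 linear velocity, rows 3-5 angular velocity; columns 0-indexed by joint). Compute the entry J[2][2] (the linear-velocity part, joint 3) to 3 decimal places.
axis z_2 = (-0.8660,0.5000,0.0000); lever o_n−o_2 = (-0.3882,-0.6724,2.8978)
cross product → J_v[:, 2] = (1.4489,2.5095,0.7765)
J_ω[:, 2] = z_2
entry J[2][2] = 0.7765

0.776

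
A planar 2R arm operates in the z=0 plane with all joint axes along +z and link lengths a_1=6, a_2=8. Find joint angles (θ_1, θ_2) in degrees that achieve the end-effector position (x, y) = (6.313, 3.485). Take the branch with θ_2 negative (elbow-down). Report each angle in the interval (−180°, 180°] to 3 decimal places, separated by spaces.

102.799 -120.001

cos θ_2 = (51.9992−6²−8²)/(2·6·8) = -0.5000; θ_2 = -120.0006° (elbow-down)
β = atan2(3.4850,6.3130) = 28.9003°; ψ = atan2(-6.9282,1.9999) = -73.8983°
θ_1 = β − ψ = 102.7986°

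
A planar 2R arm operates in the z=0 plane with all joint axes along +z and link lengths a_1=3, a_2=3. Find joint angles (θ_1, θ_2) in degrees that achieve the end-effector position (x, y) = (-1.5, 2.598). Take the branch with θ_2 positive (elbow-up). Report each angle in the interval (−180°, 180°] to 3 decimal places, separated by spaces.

60.000 120.001

cos θ_2 = (8.9996−3²−3²)/(2·3·3) = -0.5000; θ_2 = 120.0015° (elbow-up)
β = atan2(2.5980,-1.5000) = 120.0007°; ψ = atan2(2.5980,1.4999) = 60.0007°
θ_1 = β − ψ = 60.0000°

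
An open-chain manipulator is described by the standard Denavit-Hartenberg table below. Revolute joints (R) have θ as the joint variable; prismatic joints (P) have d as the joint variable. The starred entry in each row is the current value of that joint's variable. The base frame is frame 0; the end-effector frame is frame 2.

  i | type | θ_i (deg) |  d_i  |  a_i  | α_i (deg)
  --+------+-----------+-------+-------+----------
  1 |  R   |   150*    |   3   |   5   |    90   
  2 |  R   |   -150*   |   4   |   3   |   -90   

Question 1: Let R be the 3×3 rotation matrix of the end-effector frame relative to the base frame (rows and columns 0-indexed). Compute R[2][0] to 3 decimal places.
End-effector x-axis (col 0 of R) = (0.7500,-0.4330,-0.5000)
R[2][0] = -0.5000

-0.500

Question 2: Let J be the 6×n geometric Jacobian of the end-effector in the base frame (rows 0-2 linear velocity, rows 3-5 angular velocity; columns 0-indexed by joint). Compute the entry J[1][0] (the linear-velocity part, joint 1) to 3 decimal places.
axis z_0 = ẑ; lever o_n−o_0 = (-0.0801,4.6651,1.5000)
cross product → J_v[:, 0] = (-4.6651,-0.0801,0.0000)
J_ω[:, 0] = z_0
entry J[1][0] = -0.0801

-0.080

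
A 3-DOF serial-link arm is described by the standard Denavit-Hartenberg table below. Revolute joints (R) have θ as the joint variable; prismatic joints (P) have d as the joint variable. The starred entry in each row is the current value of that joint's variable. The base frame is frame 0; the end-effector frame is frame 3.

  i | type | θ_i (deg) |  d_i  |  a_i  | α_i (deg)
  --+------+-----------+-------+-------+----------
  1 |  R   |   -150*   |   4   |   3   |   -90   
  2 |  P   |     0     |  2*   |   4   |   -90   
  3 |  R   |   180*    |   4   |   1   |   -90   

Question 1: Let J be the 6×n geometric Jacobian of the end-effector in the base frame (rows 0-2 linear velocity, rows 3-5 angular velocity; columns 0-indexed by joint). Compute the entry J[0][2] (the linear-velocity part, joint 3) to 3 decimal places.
0.500

axis z_2 = (0.0000,-0.0000,-1.0000); lever o_n−o_2 = (0.8660,0.5000,-4.0000)
cross product → J_v[:, 2] = (0.5000,-0.8660,0.0000)
J_ω[:, 2] = z_2
entry J[0][2] = 0.5000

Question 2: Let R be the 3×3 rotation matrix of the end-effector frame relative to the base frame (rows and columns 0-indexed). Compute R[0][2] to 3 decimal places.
0.500

End-effector z-axis (col 2 of R) = (0.5000,-0.8660,0.0000)
R[0][2] = 0.5000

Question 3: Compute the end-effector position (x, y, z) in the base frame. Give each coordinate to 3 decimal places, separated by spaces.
after link 1: o_1 = (-2.5981, -1.5000, 4.0000)
after link 2: o_2 = (-5.0622, -5.2321, 4.0000)
after link 3: o_3 = (-4.1962, -4.7321, -0.0000)

-4.196 -4.732 -0.000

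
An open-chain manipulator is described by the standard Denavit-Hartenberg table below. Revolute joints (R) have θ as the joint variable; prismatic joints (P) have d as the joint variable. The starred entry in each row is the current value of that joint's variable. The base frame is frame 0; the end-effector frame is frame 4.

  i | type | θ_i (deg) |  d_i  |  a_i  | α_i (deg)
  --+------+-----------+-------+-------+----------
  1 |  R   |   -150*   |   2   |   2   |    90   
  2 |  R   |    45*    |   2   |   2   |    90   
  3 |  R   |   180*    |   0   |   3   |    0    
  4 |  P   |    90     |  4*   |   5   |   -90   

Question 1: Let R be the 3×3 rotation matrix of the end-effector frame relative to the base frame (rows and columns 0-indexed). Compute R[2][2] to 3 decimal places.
End-effector z-axis (col 2 of R) = (-0.6124,-0.3536,0.7071)
R[2][2] = 0.7071

0.707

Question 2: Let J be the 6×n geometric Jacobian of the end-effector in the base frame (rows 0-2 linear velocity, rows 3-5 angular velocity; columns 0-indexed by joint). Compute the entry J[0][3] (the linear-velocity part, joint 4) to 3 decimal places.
prismatic axis z_3 = (-0.6124,-0.3536,-0.7071)
J_v[:, 3] = z_3; J_ω[:, 3] = (0,0,0)
entry J[0][3] = -0.6124

-0.612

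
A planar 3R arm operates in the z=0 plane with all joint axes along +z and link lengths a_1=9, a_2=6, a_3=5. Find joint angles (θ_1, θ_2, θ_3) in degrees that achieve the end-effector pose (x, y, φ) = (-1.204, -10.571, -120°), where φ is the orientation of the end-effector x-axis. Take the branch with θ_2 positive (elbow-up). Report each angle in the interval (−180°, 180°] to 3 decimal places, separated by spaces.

wrist centre = target − a_3·(cos φ, sin φ) = (1.2960, -6.2409)
cos θ_2 = (40.6281−9²−6²)/(2·9·6) = -0.7071; θ_2 = 135.0033° (elbow-up)
β = atan2(-6.2409,1.2960) = -78.2685°; ψ = atan2(4.2424,4.7571) = 41.7266°
θ_1 = β − ψ = -119.9951°
θ_3 = φ − θ_1 − θ_2 = -135.0082° (wrapped to (-180°,180°])

-119.995 135.003 -135.008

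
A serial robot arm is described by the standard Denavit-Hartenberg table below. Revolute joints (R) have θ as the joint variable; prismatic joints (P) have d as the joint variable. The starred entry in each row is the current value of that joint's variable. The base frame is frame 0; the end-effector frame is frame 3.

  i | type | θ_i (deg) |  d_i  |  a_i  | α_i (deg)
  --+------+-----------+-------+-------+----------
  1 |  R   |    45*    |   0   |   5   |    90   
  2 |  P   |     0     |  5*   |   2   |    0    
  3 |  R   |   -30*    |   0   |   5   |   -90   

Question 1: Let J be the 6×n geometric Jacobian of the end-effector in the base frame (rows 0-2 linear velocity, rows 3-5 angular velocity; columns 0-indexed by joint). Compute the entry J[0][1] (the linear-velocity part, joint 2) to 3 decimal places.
prismatic axis z_1 = (0.7071,-0.7071,0.0000)
J_v[:, 1] = z_1; J_ω[:, 1] = (0,0,0)
entry J[0][1] = 0.7071

0.707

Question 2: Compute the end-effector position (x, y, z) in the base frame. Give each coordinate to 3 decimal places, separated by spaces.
11.547 4.476 -2.500

after link 1: o_1 = (3.5355, 3.5355, 0.0000)
after link 2: o_2 = (8.4853, 1.4142, 0.0000)
after link 3: o_3 = (11.5471, 4.4761, -2.5000)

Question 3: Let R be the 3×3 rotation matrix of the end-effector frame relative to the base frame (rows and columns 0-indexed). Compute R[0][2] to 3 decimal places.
0.354

End-effector z-axis (col 2 of R) = (0.3536,0.3536,0.8660)
R[0][2] = 0.3536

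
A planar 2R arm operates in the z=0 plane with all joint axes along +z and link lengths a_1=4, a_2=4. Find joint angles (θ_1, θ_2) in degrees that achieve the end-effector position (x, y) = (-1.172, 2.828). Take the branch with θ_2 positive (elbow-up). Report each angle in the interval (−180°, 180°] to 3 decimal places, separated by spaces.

45.009 135.004

cos θ_2 = (9.3712−4²−4²)/(2·4·4) = -0.7072; θ_2 = 135.0036° (elbow-up)
β = atan2(2.8280,-1.1720) = 112.5104°; ψ = atan2(2.8283,1.1714) = 67.5018°
θ_1 = β − ψ = 45.0087°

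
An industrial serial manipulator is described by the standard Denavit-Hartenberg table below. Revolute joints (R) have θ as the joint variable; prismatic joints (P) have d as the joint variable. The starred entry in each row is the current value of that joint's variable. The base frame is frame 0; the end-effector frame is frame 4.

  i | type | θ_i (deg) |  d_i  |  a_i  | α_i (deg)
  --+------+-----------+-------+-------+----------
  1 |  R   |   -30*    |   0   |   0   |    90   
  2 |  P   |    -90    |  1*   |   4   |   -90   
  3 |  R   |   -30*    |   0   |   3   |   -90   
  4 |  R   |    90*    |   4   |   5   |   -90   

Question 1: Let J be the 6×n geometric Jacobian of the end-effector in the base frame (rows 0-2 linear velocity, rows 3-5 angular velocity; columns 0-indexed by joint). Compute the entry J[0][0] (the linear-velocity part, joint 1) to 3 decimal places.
-3.335

axis z_0 = ẑ; lever o_n−o_0 = (-3.8481,3.3349,-8.5981)
cross product → J_v[:, 0] = (-3.3349,-3.8481,0.0000)
J_ω[:, 0] = z_0
entry J[0][0] = -3.3349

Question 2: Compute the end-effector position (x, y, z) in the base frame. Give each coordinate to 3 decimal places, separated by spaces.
-3.848 3.335 -8.598

after link 1: o_1 = (0.0000, 0.0000, 0.0000)
after link 2: o_2 = (-0.5000, -0.8660, -4.0000)
after link 3: o_3 = (-1.2500, -2.1651, -6.5981)
after link 4: o_4 = (-3.8481, 3.3349, -8.5981)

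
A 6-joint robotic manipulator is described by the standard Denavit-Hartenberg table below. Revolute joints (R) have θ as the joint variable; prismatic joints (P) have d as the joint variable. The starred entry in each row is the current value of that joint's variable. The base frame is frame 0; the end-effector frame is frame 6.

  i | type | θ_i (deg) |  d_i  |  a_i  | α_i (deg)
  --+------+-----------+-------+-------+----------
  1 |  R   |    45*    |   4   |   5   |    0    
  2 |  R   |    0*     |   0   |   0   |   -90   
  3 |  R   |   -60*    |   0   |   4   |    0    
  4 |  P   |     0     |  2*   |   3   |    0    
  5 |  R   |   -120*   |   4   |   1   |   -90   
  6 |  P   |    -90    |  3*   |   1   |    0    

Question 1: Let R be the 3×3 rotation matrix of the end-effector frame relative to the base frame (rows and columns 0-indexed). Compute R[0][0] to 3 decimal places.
End-effector x-axis (col 0 of R) = (-0.7071,0.7071,0.0000)
R[0][0] = -0.7071

-0.707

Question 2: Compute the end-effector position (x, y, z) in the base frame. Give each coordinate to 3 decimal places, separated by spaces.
0.354 10.253 13.062

after link 1: o_1 = (3.5355, 3.5355, 4.0000)
after link 2: o_2 = (3.5355, 3.5355, 4.0000)
after link 3: o_3 = (4.9497, 4.9497, 7.4641)
after link 4: o_4 = (4.5962, 7.4246, 10.0622)
after link 5: o_5 = (1.0607, 9.5459, 10.0622)
after link 6: o_6 = (0.3536, 10.2530, 13.0622)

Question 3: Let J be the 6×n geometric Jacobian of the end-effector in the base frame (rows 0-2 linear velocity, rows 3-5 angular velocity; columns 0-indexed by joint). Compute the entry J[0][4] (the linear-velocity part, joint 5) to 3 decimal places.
axis z_4 = (-0.7071,0.7071,0.0000); lever o_n−o_4 = (-4.2426,2.8284,3.0000)
cross product → J_v[:, 4] = (2.1213,2.1213,1.0000)
J_ω[:, 4] = z_4
entry J[0][4] = 2.1213

2.121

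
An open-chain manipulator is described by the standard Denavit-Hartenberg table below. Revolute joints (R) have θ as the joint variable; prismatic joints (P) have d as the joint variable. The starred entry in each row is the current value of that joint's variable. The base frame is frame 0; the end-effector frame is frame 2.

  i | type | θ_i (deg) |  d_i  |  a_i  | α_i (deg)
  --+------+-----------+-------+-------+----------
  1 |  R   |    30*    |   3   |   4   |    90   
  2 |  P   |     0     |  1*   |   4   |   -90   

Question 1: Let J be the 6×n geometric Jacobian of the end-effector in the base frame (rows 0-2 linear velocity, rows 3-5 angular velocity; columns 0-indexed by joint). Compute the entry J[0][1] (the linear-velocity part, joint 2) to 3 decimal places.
0.500

prismatic axis z_1 = (0.5000,-0.8660,0.0000)
J_v[:, 1] = z_1; J_ω[:, 1] = (0,0,0)
entry J[0][1] = 0.5000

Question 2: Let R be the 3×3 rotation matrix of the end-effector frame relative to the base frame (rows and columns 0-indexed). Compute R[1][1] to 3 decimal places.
End-effector y-axis (col 1 of R) = (-0.5000,0.8660,0.0000)
R[1][1] = 0.8660

0.866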